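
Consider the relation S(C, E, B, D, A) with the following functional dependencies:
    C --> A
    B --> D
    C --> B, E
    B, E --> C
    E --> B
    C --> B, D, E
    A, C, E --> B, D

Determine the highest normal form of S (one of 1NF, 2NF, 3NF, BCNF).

Candidate keys: {C}, {E}. Prime attributes: {C, E}.
B --> D: {B}⁺ = {B, D}, which is not all of the attributes, so the left side is not a superkey — BCNF is violated.
B --> D determines the non-prime attribute {D} from a non-superkey — 3NF is violated.
All keys have size 1, which rules out partial dependencies — 2NF is satisfied.

2NF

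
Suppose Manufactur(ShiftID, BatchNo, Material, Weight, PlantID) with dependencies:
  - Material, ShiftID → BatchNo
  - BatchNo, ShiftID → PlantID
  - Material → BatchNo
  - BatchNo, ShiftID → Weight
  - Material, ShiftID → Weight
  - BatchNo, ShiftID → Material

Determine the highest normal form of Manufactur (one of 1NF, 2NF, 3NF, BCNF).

3NF

Candidate keys: {BatchNo, ShiftID}, {Material, ShiftID}. Prime attributes: {BatchNo, Material, ShiftID}.
Material → BatchNo: {Material}⁺ = {BatchNo, Material}, which is not all of the attributes, so the left side is not a superkey — BCNF is violated.
Since {BatchNo} ⊆ prime attributes and every other non-superkey FD also has a prime right side, the schema is in 3NF.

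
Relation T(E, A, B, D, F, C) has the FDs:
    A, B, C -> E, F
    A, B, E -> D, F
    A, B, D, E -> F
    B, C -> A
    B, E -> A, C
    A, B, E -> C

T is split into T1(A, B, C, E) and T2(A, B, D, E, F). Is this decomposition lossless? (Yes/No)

Yes

Common attributes: {A, B, E}; their closure is {A, B, C, D, E, F}.
T1 is contained in that closure, so T1 ∩ T2 -> T1 holds and the join is lossless.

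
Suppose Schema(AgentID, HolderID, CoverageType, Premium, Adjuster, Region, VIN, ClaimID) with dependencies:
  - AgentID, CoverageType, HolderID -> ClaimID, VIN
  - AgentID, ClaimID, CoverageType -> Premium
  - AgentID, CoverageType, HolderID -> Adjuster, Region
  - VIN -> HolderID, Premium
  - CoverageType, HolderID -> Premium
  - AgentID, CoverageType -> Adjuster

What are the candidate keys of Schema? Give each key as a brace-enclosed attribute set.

{AgentID, CoverageType, HolderID}, {AgentID, CoverageType, VIN}

{AgentID, CoverageType} never appear on the right of any FD, so every key must include all of them.
{AgentID, CoverageType, HolderID}⁺ = {Adjuster, AgentID, ClaimID, CoverageType, HolderID, Premium, Region, VIN} — all of the relation — so {AgentID, CoverageType, HolderID} is a candidate key.
{AgentID, CoverageType, VIN}⁺ = {Adjuster, AgentID, ClaimID, CoverageType, HolderID, Premium, Region, VIN} — all of the relation — so {AgentID, CoverageType, VIN} is a candidate key.
Any other superkey properly contains one of these, so there are no further candidate keys.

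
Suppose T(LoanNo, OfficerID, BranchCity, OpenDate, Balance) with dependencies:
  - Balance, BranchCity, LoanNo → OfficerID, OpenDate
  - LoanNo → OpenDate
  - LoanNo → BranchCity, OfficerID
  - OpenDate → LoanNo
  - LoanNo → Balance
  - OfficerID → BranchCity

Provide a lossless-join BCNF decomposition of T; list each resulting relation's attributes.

{Balance, LoanNo, OfficerID, OpenDate}; {BranchCity, OfficerID}

Candidate keys of the original relation: {LoanNo}, {OpenDate}.
{Balance, BranchCity, LoanNo, OfficerID, OpenDate}: {OfficerID} determines {BranchCity, OfficerID} here but is not a superkey — split on OfficerID → BranchCity, giving {BranchCity, OfficerID} and {Balance, LoanNo, OfficerID, OpenDate}.
{BranchCity, OfficerID} is in BCNF.
{Balance, LoanNo, OfficerID, OpenDate} is in BCNF.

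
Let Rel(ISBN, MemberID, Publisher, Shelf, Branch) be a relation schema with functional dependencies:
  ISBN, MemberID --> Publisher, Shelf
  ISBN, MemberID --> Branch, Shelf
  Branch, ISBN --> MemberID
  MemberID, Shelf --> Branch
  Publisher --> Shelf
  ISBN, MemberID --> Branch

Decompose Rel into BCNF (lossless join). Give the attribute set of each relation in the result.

{Branch, MemberID, Shelf}; {ISBN, MemberID, Publisher}; {Publisher, Shelf}

Candidate keys of the original relation: {Branch, ISBN}, {ISBN, MemberID}.
Within {Branch, ISBN, MemberID, Publisher, Shelf}: {MemberID, Shelf}⁺ ∩ {Branch, ISBN, MemberID, Publisher, Shelf} = {Branch, MemberID, Shelf}, not the whole set, so MemberID, Shelf --> Branch violates BCNF; decompose into {Branch, MemberID, Shelf} and {ISBN, MemberID, Publisher, Shelf}.
{Branch, MemberID, Shelf} is in BCNF.
Within {ISBN, MemberID, Publisher, Shelf}: {Publisher}⁺ ∩ {ISBN, MemberID, Publisher, Shelf} = {Publisher, Shelf}, not the whole set, so Publisher --> Shelf violates BCNF; decompose into {Publisher, Shelf} and {ISBN, MemberID, Publisher}.
{Publisher, Shelf} is in BCNF.
{ISBN, MemberID, Publisher} is in BCNF.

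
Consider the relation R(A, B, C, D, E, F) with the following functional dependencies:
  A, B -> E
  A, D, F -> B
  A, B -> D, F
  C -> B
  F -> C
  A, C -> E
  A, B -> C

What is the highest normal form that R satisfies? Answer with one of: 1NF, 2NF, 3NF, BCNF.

Candidate keys: {A, B}, {A, C}, {A, F}. Prime attributes: {A, B, C, F}.
For C -> B we have {C}⁺ = {B, C}; {C} is not a superkey, so BCNF fails.
Its right-hand attributes {B} are all prime, as are those of every other non-superkey FD — the relation is in 3NF.

3NF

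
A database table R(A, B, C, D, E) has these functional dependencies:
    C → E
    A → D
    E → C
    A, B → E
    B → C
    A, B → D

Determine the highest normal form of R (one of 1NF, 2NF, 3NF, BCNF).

Candidate key: {A, B}. Prime attributes: {A, B}.
C → E: {C}⁺ = {C, E}, which is not all of the attributes, so the left side is not a superkey — BCNF is violated.
C → E determines the non-prime attribute {E} from a non-superkey — 3NF is violated.
{A} is a proper subset of the key {A, B}, and {A}⁺ contains the non-prime attribute {D} — a partial dependency, so 2NF is violated.

1NF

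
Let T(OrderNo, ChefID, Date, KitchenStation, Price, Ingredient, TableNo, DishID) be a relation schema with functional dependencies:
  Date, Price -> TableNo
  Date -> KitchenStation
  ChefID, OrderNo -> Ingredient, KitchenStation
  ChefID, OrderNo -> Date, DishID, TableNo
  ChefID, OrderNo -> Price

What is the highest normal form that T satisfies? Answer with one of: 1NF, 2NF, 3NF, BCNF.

Candidate key: {ChefID, OrderNo}. Prime attributes: {ChefID, OrderNo}.
Date, Price -> TableNo: {Date, Price}⁺ = {Date, KitchenStation, Price, TableNo}, which is not all of the attributes, so the left side is not a superkey — BCNF is violated.
Date, Price -> TableNo determines the non-prime attribute {TableNo} from a non-superkey — 3NF is violated.
Checking every proper subset of each key, none determines a non-prime attribute — 2NF is satisfied.

2NF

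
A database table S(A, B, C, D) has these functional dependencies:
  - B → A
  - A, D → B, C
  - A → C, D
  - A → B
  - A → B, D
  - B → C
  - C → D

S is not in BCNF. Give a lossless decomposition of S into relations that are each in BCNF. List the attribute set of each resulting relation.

{A, B, C}; {C, D}

Candidate keys of the original relation: {A}, {B}.
In {A, B, C, D}, {C} is not a superkey ({C}⁺ restricted to this set is {C, D}), so split on C → D into {C, D} and {A, B, C}.
{C, D}: every determinant is a superkey — BCNF.
{A, B, C}: every determinant is a superkey — BCNF.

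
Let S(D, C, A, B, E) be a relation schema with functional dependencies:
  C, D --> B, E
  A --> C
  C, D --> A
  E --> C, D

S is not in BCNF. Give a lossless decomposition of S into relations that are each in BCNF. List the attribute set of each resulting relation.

{A, B, D, E}; {A, C}

Candidate keys of the original relation: {A, D}, {C, D}, {E}.
In {A, B, C, D, E}, {A} is not a superkey ({A}⁺ restricted to this set is {A, C}), so split on A --> C into {A, C} and {A, B, D, E}.
{A, C} has no BCNF violation.
{A, B, D, E} has no BCNF violation.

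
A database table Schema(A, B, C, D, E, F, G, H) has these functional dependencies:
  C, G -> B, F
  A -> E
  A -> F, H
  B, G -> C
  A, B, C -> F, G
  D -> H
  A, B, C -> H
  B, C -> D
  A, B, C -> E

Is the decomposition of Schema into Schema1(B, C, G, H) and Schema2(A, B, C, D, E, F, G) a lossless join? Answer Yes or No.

Yes

The shared attributes are {B, C, G} and {B, C, G}⁺ = {B, C, D, F, G, H}.
Schema1 is contained in that closure, so Schema1 ∩ Schema2 -> Schema1 holds and the join is lossless.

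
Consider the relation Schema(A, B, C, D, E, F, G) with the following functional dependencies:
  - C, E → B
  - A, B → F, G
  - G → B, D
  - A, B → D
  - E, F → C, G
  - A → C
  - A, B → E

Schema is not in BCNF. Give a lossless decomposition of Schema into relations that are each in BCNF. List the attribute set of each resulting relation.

{A, E, F}; {B, C, E}; {C, E, F, G}; {D, G}

Candidate keys of the original relation: {A, B}, {A, E}, {A, G}.
In {A, B, C, D, E, F, G}, {C, E} is not a superkey ({C, E}⁺ restricted to this set is {B, C, E}), so split on C, E → B into {B, C, E} and {A, C, D, E, F, G}.
{B, C, E} is in BCNF.
In {A, C, D, E, F, G}, {G} is not a superkey ({G}⁺ restricted to this set is {D, G}), so split on G → D into {D, G} and {A, C, E, F, G}.
{D, G} is in BCNF.
In {A, C, E, F, G}, {E, F} is not a superkey ({E, F}⁺ restricted to this set is {C, E, F, G}), so split on E, F → C, G into {C, E, F, G} and {A, E, F}.
{C, E, F, G} is in BCNF.
{A, E, F} is in BCNF.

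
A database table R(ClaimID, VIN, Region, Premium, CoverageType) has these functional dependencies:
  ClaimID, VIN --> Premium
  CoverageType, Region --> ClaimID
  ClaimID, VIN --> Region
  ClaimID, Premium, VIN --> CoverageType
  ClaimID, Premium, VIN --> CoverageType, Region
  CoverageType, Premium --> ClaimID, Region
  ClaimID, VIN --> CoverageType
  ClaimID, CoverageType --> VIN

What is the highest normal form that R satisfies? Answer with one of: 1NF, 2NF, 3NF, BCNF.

BCNF

Candidate keys: {ClaimID, CoverageType}, {ClaimID, VIN}, {CoverageType, Premium}, {CoverageType, Region}. Prime attributes: {ClaimID, CoverageType, Premium, Region, VIN}.
Each dependency's left side is a superkey — BCNF holds.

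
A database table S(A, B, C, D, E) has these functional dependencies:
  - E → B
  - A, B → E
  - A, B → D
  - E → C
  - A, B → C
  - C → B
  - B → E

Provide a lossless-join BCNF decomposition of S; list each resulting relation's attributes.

Candidate keys of the original relation: {A, B}, {A, C}, {A, E}.
{A, B, C, D, E}: {E} determines {B, C, E} here but is not a superkey — split on E → B, C, giving {B, C, E} and {A, D, E}.
{B, C, E}: every determinant is a superkey — BCNF.
{A, D, E}: every determinant is a superkey — BCNF.

{A, D, E}; {B, C, E}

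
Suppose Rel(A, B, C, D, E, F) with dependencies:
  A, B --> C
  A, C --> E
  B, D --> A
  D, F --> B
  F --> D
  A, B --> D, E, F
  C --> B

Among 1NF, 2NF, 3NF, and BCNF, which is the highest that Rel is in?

Candidate keys: {A, B}, {A, C}, {B, D}, {C, D}, {F}. Prime attributes: {A, B, C, D, F}.
C --> B breaks BCNF: {C}⁺ = {B, C}, so {C} is not a superkey.
But every attribute on its right side ({B}) is prime, and the same holds for every other non-superkey FD, so 3NF still holds.

3NF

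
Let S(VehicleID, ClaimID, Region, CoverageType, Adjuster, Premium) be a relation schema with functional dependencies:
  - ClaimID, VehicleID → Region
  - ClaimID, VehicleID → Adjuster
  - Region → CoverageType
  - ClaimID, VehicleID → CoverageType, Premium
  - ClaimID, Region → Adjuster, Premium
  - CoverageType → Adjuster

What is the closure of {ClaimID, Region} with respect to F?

{Adjuster, ClaimID, CoverageType, Premium, Region}

Start with {ClaimID, Region}.
Region → CoverageType applies; add {CoverageType} → now {ClaimID, CoverageType, Region}.
ClaimID, Region → Adjuster, Premium applies; add {Adjuster, Premium} → now {Adjuster, ClaimID, CoverageType, Premium, Region}.
No further FD applies.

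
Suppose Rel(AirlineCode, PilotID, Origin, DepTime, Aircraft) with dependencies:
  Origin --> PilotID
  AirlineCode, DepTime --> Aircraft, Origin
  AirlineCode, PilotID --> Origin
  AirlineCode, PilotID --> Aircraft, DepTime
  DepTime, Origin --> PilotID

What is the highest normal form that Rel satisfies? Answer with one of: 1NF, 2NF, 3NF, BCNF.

Candidate keys: {AirlineCode, DepTime}, {AirlineCode, Origin}, {AirlineCode, PilotID}. Prime attributes: {AirlineCode, DepTime, Origin, PilotID}.
Origin --> PilotID: {Origin}⁺ = {Origin, PilotID}, which is not all of the attributes, so the left side is not a superkey — BCNF is violated.
Since {PilotID} ⊆ prime attributes and every other non-superkey FD also has a prime right side, the schema is in 3NF.

3NF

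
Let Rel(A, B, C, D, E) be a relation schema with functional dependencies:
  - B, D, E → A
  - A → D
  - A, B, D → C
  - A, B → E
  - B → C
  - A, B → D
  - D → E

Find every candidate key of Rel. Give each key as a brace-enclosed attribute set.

{A, B}, {B, D}

{B} never appears on the right of any FD, so every key must include it.
{A, B}⁺ = {A, B, C, D, E}, which is every attribute, so {A, B} is a candidate key.
{B, D}⁺ = {A, B, C, D, E}, which is every attribute, so {B, D} is a candidate key.
No proper subset of any of these is a key, and no other minimal superkey exists.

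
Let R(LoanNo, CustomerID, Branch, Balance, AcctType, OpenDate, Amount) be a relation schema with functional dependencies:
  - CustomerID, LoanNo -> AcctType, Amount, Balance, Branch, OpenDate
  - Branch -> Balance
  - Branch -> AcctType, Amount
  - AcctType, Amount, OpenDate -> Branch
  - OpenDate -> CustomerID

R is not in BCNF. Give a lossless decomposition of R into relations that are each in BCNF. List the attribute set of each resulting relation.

Candidate keys of the original relation: {CustomerID, LoanNo}, {LoanNo, OpenDate}.
Within {AcctType, Amount, Balance, Branch, CustomerID, LoanNo, OpenDate}: {Branch}⁺ ∩ {AcctType, Amount, Balance, Branch, CustomerID, LoanNo, OpenDate} = {AcctType, Amount, Balance, Branch}, not the whole set, so Branch -> AcctType, Amount, Balance violates BCNF; decompose into {AcctType, Amount, Balance, Branch} and {Branch, CustomerID, LoanNo, OpenDate}.
{AcctType, Amount, Balance, Branch} is in BCNF.
Within {Branch, CustomerID, LoanNo, OpenDate}: {OpenDate}⁺ ∩ {Branch, CustomerID, LoanNo, OpenDate} = {CustomerID, OpenDate}, not the whole set, so OpenDate -> CustomerID violates BCNF; decompose into {CustomerID, OpenDate} and {Branch, LoanNo, OpenDate}.
{CustomerID, OpenDate} is in BCNF.
{Branch, LoanNo, OpenDate} is in BCNF.

{AcctType, Amount, Balance, Branch}; {Branch, LoanNo, OpenDate}; {CustomerID, OpenDate}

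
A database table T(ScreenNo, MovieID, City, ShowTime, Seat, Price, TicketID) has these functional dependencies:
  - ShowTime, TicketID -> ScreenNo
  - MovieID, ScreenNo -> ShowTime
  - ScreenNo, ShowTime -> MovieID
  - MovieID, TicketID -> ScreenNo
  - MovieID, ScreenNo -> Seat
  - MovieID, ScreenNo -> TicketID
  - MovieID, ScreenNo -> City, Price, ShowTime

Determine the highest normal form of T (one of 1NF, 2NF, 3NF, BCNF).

BCNF

Candidate keys: {MovieID, ScreenNo}, {MovieID, TicketID}, {ScreenNo, ShowTime}, {ShowTime, TicketID}. Prime attributes: {MovieID, ScreenNo, ShowTime, TicketID}.
Each dependency's left side is a superkey — BCNF holds.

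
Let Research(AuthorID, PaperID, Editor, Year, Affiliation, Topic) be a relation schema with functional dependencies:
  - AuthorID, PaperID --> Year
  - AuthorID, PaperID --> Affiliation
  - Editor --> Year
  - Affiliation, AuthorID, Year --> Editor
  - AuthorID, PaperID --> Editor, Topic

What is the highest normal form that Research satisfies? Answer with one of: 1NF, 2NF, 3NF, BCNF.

Candidate key: {AuthorID, PaperID}. Prime attributes: {AuthorID, PaperID}.
Editor --> Year breaks BCNF: {Editor}⁺ = {Editor, Year}, so {Editor} is not a superkey.
Editor --> Year determines the non-prime attribute {Year} from a non-superkey — 3NF is violated.
No proper subset of a key has a non-prime attribute in its closure, so there is no partial dependency; 2NF holds.

2NF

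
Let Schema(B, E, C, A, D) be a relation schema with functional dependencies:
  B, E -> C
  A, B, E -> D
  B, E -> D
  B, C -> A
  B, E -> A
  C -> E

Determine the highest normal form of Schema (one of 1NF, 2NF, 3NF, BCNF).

3NF

Candidate keys: {B, C}, {B, E}. Prime attributes: {B, C, E}.
C -> E: {C}⁺ = {C, E}, which is not all of the attributes, so the left side is not a superkey — BCNF is violated.
But every attribute on its right side ({E}) is prime, and the same holds for every other non-superkey FD, so 3NF still holds.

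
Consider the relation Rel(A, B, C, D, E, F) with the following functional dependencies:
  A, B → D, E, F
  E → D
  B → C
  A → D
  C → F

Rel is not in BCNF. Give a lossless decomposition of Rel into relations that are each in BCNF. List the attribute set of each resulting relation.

{A, B, E}; {B, C}; {C, F}; {D, E}

Candidate key of the original relation: {A, B}.
Within {A, B, C, D, E, F}: {E}⁺ ∩ {A, B, C, D, E, F} = {D, E}, not the whole set, so E → D violates BCNF; decompose into {D, E} and {A, B, C, E, F}.
{D, E} is in BCNF.
Within {A, B, C, E, F}: {B}⁺ ∩ {A, B, C, E, F} = {B, C, F}, not the whole set, so B → C, F violates BCNF; decompose into {B, C, F} and {A, B, E}.
Within {B, C, F}: {C}⁺ ∩ {B, C, F} = {C, F}, not the whole set, so C → F violates BCNF; decompose into {C, F} and {B, C}.
{C, F} is in BCNF.
{B, C} is in BCNF.
{A, B, E} is in BCNF.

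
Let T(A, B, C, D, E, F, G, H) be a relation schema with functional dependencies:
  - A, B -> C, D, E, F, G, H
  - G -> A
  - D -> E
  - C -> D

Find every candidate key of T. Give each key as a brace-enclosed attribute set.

{B} never appears on the right of any FD, so every key must include it.
Closure of {A, B} is {A, B, C, D, E, F, G, H}, the whole schema; {A, B} is a candidate key.
Closure of {B, G} is {A, B, C, D, E, F, G, H}, the whole schema; {B, G} is a candidate key.
These are minimal and exhaustive — every other superkey contains one of them.

{A, B}, {B, G}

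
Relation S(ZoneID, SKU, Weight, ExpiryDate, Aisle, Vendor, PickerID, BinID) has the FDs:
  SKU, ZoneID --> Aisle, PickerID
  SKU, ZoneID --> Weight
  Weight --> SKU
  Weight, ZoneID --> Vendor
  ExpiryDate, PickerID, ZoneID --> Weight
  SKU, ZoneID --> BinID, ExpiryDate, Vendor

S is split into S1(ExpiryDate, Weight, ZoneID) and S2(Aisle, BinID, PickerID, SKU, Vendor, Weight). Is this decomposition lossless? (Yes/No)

No

S1 ∩ S2 = {Weight}; its closure under F is {SKU, Weight}.
The closure covers neither S1 nor S2 entirely; the join is not lossless.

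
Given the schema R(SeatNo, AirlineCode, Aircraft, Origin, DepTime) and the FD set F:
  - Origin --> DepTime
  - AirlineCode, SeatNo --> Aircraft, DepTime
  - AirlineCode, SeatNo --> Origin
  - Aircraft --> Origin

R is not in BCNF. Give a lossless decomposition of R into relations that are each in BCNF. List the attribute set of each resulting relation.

Candidate key of the original relation: {AirlineCode, SeatNo}.
In {Aircraft, AirlineCode, DepTime, Origin, SeatNo}, {Origin} is not a superkey ({Origin}⁺ restricted to this set is {DepTime, Origin}), so split on Origin --> DepTime into {DepTime, Origin} and {Aircraft, AirlineCode, Origin, SeatNo}.
{DepTime, Origin}: every determinant is a superkey — BCNF.
In {Aircraft, AirlineCode, Origin, SeatNo}, {Aircraft} is not a superkey ({Aircraft}⁺ restricted to this set is {Aircraft, Origin}), so split on Aircraft --> Origin into {Aircraft, Origin} and {Aircraft, AirlineCode, SeatNo}.
{Aircraft, Origin}: every determinant is a superkey — BCNF.
{Aircraft, AirlineCode, SeatNo}: every determinant is a superkey — BCNF.

{Aircraft, AirlineCode, SeatNo}; {Aircraft, Origin}; {DepTime, Origin}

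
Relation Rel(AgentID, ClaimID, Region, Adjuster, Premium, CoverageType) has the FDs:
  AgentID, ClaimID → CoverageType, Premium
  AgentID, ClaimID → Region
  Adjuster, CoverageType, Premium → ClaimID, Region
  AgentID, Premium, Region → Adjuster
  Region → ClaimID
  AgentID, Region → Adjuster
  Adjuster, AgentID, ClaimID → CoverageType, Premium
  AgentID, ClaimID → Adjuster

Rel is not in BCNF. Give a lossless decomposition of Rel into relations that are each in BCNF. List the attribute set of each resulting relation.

Candidate keys of the original relation: {Adjuster, AgentID, CoverageType, Premium}, {AgentID, ClaimID}, {AgentID, Region}.
Within {Adjuster, AgentID, ClaimID, CoverageType, Premium, Region}: {Adjuster, CoverageType, Premium}⁺ ∩ {Adjuster, AgentID, ClaimID, CoverageType, Premium, Region} = {Adjuster, ClaimID, CoverageType, Premium, Region}, not the whole set, so Adjuster, CoverageType, Premium → ClaimID, Region violates BCNF; decompose into {Adjuster, ClaimID, CoverageType, Premium, Region} and {Adjuster, AgentID, CoverageType, Premium}.
Within {Adjuster, ClaimID, CoverageType, Premium, Region}: {Region}⁺ ∩ {Adjuster, ClaimID, CoverageType, Premium, Region} = {ClaimID, Region}, not the whole set, so Region → ClaimID violates BCNF; decompose into {ClaimID, Region} and {Adjuster, CoverageType, Premium, Region}.
{ClaimID, Region} is in BCNF.
{Adjuster, CoverageType, Premium, Region} is in BCNF.
{Adjuster, AgentID, CoverageType, Premium} is in BCNF.

{Adjuster, AgentID, CoverageType, Premium}; {Adjuster, CoverageType, Premium, Region}; {ClaimID, Region}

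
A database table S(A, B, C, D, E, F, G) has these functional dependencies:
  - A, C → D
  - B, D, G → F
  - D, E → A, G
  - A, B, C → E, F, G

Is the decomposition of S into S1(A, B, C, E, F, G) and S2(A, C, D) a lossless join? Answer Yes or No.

Yes

S1 ∩ S2 = {A, C}; its closure under F is {A, C, D}.
Since S2 ⊆ {A, C, D}, the intersection is a superkey of S2; the decomposition is lossless.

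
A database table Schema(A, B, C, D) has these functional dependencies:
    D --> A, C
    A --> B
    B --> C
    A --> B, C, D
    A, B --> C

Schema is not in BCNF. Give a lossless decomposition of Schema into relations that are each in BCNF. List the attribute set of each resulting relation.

Candidate keys of the original relation: {A}, {D}.
In {A, B, C, D}, {B} is not a superkey ({B}⁺ restricted to this set is {B, C}), so split on B --> C into {B, C} and {A, B, D}.
{B, C} has no BCNF violation.
{A, B, D} has no BCNF violation.

{A, B, D}; {B, C}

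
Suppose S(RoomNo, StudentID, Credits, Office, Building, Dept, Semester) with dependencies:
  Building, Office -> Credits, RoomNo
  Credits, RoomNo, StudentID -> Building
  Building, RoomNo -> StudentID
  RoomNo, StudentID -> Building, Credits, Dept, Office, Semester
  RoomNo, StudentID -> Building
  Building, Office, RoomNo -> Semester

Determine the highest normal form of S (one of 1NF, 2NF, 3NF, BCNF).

Candidate keys: {Building, Office}, {Building, RoomNo}, {RoomNo, StudentID}. Prime attributes: {Building, Office, RoomNo, StudentID}.
Every FD has a superkey on the left, so the relation is in BCNF.

BCNF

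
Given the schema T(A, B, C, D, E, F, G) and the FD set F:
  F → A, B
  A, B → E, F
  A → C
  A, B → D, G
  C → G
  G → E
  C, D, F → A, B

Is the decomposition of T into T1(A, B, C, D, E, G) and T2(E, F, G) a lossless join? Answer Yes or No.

T1 ∩ T2 = {E, G}; its closure under F is {E, G}.
Neither T1 nor T2 is contained in that closure, so the decomposition is lossy.

No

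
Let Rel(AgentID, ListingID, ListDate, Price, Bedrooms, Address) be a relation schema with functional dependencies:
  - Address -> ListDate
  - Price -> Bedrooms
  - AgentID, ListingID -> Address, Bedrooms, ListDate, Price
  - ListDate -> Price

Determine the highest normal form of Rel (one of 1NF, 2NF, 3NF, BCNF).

Candidate key: {AgentID, ListingID}. Prime attributes: {AgentID, ListingID}.
Address -> ListDate breaks BCNF: {Address}⁺ = {Address, Bedrooms, ListDate, Price}, so {Address} is not a superkey.
Address -> ListDate determines the non-prime attribute {ListDate} from a non-superkey — 3NF is violated.
Checking every proper subset of each key, none determines a non-prime attribute — 2NF is satisfied.

2NF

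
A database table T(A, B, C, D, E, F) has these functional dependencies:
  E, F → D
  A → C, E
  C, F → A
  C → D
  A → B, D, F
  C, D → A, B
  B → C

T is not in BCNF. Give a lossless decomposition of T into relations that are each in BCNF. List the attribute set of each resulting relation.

{A, B, C, E, F}; {D, E, F}

Candidate keys of the original relation: {A}, {B}, {C}.
Within {A, B, C, D, E, F}: {E, F}⁺ ∩ {A, B, C, D, E, F} = {D, E, F}, not the whole set, so E, F → D violates BCNF; decompose into {D, E, F} and {A, B, C, E, F}.
{D, E, F}: every determinant is a superkey — BCNF.
{A, B, C, E, F}: every determinant is a superkey — BCNF.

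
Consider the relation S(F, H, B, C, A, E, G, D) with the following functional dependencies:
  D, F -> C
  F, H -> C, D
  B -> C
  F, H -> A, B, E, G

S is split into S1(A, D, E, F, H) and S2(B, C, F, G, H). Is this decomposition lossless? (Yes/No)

The shared attributes are {F, H} and {F, H}⁺ = {A, B, C, D, E, F, G, H}.
Since S1 ⊆ {A, B, C, D, E, F, G, H}, the intersection is a superkey of S1; the decomposition is lossless.

Yes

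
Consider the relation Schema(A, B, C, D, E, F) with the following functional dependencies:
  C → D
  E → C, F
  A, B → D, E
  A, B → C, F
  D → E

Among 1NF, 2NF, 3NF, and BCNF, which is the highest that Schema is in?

2NF

Candidate key: {A, B}. Prime attributes: {A, B}.
C → D: {C}⁺ = {C, D, E, F}, which is not all of the attributes, so the left side is not a superkey — BCNF is violated.
C → D determines the non-prime attribute {D} from a non-superkey — 3NF is violated.
No non-prime attribute depends on a proper subset of any candidate key, so 2NF holds.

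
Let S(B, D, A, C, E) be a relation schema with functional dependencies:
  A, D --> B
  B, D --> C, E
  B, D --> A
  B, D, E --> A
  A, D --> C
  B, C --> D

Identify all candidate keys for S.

Closure of {A, D} is {A, B, C, D, E}, the whole schema; {A, D} is a candidate key.
Closure of {B, C} is {A, B, C, D, E}, the whole schema; {B, C} is a candidate key.
Closure of {B, D} is {A, B, C, D, E}, the whole schema; {B, D} is a candidate key.
No proper subset of any of these is a key, and no other minimal superkey exists.

{A, D}, {B, C}, {B, D}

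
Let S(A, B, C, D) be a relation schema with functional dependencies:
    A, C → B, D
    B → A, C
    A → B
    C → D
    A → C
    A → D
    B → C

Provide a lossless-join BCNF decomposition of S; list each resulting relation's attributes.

{A, B, C}; {C, D}

Candidate keys of the original relation: {A}, {B}.
Within {A, B, C, D}: {C}⁺ ∩ {A, B, C, D} = {C, D}, not the whole set, so C → D violates BCNF; decompose into {C, D} and {A, B, C}.
{C, D} has no BCNF violation.
{A, B, C} has no BCNF violation.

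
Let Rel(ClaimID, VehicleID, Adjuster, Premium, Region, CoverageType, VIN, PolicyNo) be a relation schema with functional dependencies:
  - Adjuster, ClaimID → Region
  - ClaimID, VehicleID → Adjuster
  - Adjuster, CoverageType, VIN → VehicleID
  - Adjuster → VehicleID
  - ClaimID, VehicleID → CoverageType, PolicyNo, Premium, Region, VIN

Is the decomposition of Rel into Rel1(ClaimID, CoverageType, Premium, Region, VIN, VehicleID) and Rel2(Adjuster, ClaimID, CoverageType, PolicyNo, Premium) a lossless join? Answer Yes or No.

Common attributes: {ClaimID, CoverageType, Premium}; their closure is {ClaimID, CoverageType, Premium}.
The closure covers neither Rel1 nor Rel2 entirely; the join is not lossless.

No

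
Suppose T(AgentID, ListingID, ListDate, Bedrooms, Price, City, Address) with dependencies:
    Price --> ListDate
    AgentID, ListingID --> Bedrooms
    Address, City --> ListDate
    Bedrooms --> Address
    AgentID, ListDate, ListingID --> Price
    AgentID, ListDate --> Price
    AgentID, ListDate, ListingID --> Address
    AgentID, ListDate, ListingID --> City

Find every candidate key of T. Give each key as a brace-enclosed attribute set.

{AgentID, City, ListingID}, {AgentID, ListDate, ListingID}, {AgentID, ListingID, Price}

{AgentID, ListingID} never appear on the right of any FD, so every key must include all of them.
{AgentID, City, ListingID}⁺ = {Address, AgentID, Bedrooms, City, ListDate, ListingID, Price}, which is every attribute, so {AgentID, City, ListingID} is a candidate key.
{AgentID, ListDate, ListingID}⁺ = {Address, AgentID, Bedrooms, City, ListDate, ListingID, Price}, which is every attribute, so {AgentID, ListDate, ListingID} is a candidate key.
{AgentID, ListingID, Price}⁺ = {Address, AgentID, Bedrooms, City, ListDate, ListingID, Price}, which is every attribute, so {AgentID, ListingID, Price} is a candidate key.
Any other superkey properly contains one of these, so there are no further candidate keys.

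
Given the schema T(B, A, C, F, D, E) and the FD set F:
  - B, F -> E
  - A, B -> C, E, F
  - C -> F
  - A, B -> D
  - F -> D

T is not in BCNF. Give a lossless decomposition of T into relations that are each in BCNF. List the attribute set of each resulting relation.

Candidate key of the original relation: {A, B}.
Within {A, B, C, D, E, F}: {B, F}⁺ ∩ {A, B, C, D, E, F} = {B, D, E, F}, not the whole set, so B, F -> D, E violates BCNF; decompose into {B, D, E, F} and {A, B, C, F}.
Within {B, D, E, F}: {F}⁺ ∩ {B, D, E, F} = {D, F}, not the whole set, so F -> D violates BCNF; decompose into {D, F} and {B, E, F}.
{D, F}: every determinant is a superkey — BCNF.
{B, E, F}: every determinant is a superkey — BCNF.
Within {A, B, C, F}: {C}⁺ ∩ {A, B, C, F} = {C, F}, not the whole set, so C -> F violates BCNF; decompose into {C, F} and {A, B, C}.
{C, F}: every determinant is a superkey — BCNF.
{A, B, C}: every determinant is a superkey — BCNF.

{A, B, C}; {B, E, F}; {C, F}; {D, F}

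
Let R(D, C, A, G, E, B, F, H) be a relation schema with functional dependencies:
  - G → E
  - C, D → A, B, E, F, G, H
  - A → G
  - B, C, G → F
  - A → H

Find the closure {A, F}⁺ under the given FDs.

Start with {A, F}.
A → G applies; add {G} → now {A, F, G}.
A → H applies; add {H} → now {A, F, G, H}.
G → E applies; add {E} → now {A, E, F, G, H}.
No further FD applies.

{A, E, F, G, H}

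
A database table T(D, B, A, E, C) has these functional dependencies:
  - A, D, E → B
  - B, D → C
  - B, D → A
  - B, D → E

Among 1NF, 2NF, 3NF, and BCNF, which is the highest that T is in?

BCNF

Candidate keys: {A, D, E}, {B, D}. Prime attributes: {A, B, D, E}.
The left-hand side of every FD is a superkey, so BCNF is satisfied.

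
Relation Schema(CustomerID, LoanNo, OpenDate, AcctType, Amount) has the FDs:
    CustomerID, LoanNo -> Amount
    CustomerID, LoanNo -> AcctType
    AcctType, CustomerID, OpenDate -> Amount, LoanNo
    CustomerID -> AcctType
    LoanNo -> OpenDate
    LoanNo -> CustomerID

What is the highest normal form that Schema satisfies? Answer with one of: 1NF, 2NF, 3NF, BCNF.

Candidate keys: {CustomerID, OpenDate}, {LoanNo}. Prime attributes: {CustomerID, LoanNo, OpenDate}.
CustomerID -> AcctType breaks BCNF: {CustomerID}⁺ = {AcctType, CustomerID}, so {CustomerID} is not a superkey.
CustomerID -> AcctType determines the non-prime attribute {AcctType} from a non-superkey — 3NF is violated.
The proper key subset {CustomerID} of {CustomerID, OpenDate} determines non-prime {AcctType}, so the relation is not even in 2NF.

1NF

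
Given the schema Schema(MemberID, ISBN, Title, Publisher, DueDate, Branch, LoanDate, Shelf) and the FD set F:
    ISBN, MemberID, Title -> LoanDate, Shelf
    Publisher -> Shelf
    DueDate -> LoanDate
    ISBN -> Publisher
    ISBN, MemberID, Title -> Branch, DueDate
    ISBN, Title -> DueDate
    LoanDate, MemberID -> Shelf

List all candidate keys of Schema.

{ISBN, MemberID, Title} never appear on the right of any FD, so every key must include all of them.
{ISBN, MemberID, Title}⁺ = {Branch, DueDate, ISBN, LoanDate, MemberID, Publisher, Shelf, Title} — all of the relation — so {ISBN, MemberID, Title} is a candidate key.
No smaller or unrelated set reaches every attribute, so there are no other keys.

{ISBN, MemberID, Title}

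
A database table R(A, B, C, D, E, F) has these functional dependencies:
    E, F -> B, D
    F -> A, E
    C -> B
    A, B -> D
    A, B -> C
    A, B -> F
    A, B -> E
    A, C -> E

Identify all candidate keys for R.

{A, B}, {A, C}, {F}

{F}⁺ = {A, B, C, D, E, F}, which is every attribute, so {F} is a candidate key.
{A, B}⁺ = {A, B, C, D, E, F}, which is every attribute, so {A, B} is a candidate key.
{A, C}⁺ = {A, B, C, D, E, F}, which is every attribute, so {A, C} is a candidate key.
These are minimal and exhaustive — every other superkey contains one of them.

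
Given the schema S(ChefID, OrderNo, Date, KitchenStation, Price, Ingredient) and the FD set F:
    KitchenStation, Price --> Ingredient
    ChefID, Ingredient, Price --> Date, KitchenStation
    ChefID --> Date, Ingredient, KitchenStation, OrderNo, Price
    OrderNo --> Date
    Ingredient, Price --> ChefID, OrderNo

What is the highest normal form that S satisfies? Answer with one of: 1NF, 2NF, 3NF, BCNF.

2NF

Candidate keys: {ChefID}, {Ingredient, Price}, {KitchenStation, Price}. Prime attributes: {ChefID, Ingredient, KitchenStation, Price}.
For OrderNo --> Date we have {OrderNo}⁺ = {Date, OrderNo}; {OrderNo} is not a superkey, so BCNF fails.
Because {Date} is non-prime and the left side of OrderNo --> Date is not a superkey, the relation is not in 3NF.
No proper subset of a key has a non-prime attribute in its closure, so there is no partial dependency; 2NF holds.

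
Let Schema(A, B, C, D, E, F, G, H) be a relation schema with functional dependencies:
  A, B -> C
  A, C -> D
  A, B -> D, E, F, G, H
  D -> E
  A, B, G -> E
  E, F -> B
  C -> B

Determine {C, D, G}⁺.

Start with {C, D, G}.
D -> E applies; add {E} → now {C, D, E, G}.
C -> B applies; add {B} → now {B, C, D, E, G}.
No further FD applies.

{B, C, D, E, G}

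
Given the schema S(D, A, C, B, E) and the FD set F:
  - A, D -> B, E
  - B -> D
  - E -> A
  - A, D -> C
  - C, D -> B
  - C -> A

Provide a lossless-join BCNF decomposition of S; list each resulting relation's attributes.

Candidate keys of the original relation: {A, B}, {A, D}, {B, C}, {B, E}, {C, D}, {D, E}.
{A, B, C, D, E}: {B} determines {B, D} here but is not a superkey — split on B -> D, giving {B, D} and {A, B, C, E}.
{B, D}: every determinant is a superkey — BCNF.
{A, B, C, E}: {E} determines {A, E} here but is not a superkey — split on E -> A, giving {A, E} and {B, C, E}.
{A, E}: every determinant is a superkey — BCNF.
{B, C, E}: every determinant is a superkey — BCNF.

{A, E}; {B, C, E}; {B, D}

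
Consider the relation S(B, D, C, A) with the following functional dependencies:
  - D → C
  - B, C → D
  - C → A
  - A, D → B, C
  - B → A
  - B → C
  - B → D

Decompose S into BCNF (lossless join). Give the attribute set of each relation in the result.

{A, C}; {B, C, D}

Candidate keys of the original relation: {B}, {D}.
In {A, B, C, D}, {C} is not a superkey ({C}⁺ restricted to this set is {A, C}), so split on C → A into {A, C} and {B, C, D}.
{A, C} has no BCNF violation.
{B, C, D} has no BCNF violation.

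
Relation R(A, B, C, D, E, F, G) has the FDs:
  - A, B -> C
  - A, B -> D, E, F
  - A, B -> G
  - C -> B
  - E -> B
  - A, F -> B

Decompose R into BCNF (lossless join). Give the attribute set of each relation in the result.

{A, C, D, E, F, G}; {B, C}

Candidate keys of the original relation: {A, B}, {A, C}, {A, E}, {A, F}.
In {A, B, C, D, E, F, G}, {C} is not a superkey ({C}⁺ restricted to this set is {B, C}), so split on C -> B into {B, C} and {A, C, D, E, F, G}.
{B, C} is in BCNF.
{A, C, D, E, F, G} is in BCNF.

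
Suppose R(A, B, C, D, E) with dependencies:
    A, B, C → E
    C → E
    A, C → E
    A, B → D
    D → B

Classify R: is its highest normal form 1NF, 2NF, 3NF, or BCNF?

1NF

Candidate keys: {A, B, C}, {A, C, D}. Prime attributes: {A, B, C, D}.
For C → E we have {C}⁺ = {C, E}; {C} is not a superkey, so BCNF fails.
C → E determines the non-prime attribute {E} from a non-superkey — 3NF is violated.
Since {C} ⊂ {A, B, C} and {C}⁺ ⊇ {E} with {E} non-prime, there is a partial dependency; 2NF fails.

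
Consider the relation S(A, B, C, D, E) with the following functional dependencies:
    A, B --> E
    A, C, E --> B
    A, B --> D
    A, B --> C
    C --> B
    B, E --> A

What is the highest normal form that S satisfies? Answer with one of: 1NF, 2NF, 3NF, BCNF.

Candidate keys: {A, B}, {A, C}, {B, E}, {C, E}. Prime attributes: {A, B, C, E}.
For C --> B we have {C}⁺ = {B, C}; {C} is not a superkey, so BCNF fails.
Since {B} ⊆ prime attributes and every other non-superkey FD also has a prime right side, the schema is in 3NF.

3NF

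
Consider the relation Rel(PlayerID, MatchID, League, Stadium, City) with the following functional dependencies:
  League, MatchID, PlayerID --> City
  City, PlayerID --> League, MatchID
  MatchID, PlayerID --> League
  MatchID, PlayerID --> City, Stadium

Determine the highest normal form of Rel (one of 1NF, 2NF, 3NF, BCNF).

Candidate keys: {City, PlayerID}, {MatchID, PlayerID}. Prime attributes: {City, MatchID, PlayerID}.
Every FD has a superkey on the left, so the relation is in BCNF.

BCNF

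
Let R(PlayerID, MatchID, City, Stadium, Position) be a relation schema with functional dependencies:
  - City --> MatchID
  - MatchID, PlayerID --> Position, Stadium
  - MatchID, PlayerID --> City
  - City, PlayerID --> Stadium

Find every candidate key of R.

{City, PlayerID}, {MatchID, PlayerID}

{PlayerID} never appears on the right of any FD, so every key must include it.
{City, PlayerID}⁺ = {City, MatchID, PlayerID, Position, Stadium} — all of the relation — so {City, PlayerID} is a candidate key.
{MatchID, PlayerID}⁺ = {City, MatchID, PlayerID, Position, Stadium} — all of the relation — so {MatchID, PlayerID} is a candidate key.
Any other superkey properly contains one of these, so there are no further candidate keys.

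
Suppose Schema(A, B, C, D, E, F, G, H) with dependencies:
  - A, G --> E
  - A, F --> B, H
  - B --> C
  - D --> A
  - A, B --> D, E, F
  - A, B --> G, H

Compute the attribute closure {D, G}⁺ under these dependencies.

Start with {D, G}.
D --> A applies; add {A} → now {A, D, G}.
A, G --> E applies; add {E} → now {A, D, E, G}.
No further FD applies.

{A, D, E, G}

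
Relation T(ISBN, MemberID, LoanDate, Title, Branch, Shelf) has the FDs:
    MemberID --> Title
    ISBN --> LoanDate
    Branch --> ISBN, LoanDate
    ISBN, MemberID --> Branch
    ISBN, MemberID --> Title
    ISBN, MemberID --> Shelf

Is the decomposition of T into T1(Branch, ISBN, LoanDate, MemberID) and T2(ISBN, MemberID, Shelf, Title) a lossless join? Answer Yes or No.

Yes

The shared attributes are {ISBN, MemberID} and {ISBN, MemberID}⁺ = {Branch, ISBN, LoanDate, MemberID, Shelf, Title}.
T1 is contained in that closure, so T1 ∩ T2 --> T1 holds and the join is lossless.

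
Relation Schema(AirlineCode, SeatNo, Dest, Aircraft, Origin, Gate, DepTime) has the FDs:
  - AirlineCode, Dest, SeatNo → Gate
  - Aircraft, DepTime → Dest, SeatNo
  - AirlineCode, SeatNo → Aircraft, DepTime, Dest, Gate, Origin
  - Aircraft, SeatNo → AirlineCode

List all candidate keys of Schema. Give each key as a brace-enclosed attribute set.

{Aircraft, DepTime}, {Aircraft, SeatNo}, {AirlineCode, SeatNo}

{Aircraft, DepTime}⁺ = {Aircraft, AirlineCode, DepTime, Dest, Gate, Origin, SeatNo}, which is every attribute, so {Aircraft, DepTime} is a candidate key.
{Aircraft, SeatNo}⁺ = {Aircraft, AirlineCode, DepTime, Dest, Gate, Origin, SeatNo}, which is every attribute, so {Aircraft, SeatNo} is a candidate key.
{AirlineCode, SeatNo}⁺ = {Aircraft, AirlineCode, DepTime, Dest, Gate, Origin, SeatNo}, which is every attribute, so {AirlineCode, SeatNo} is a candidate key.
These are minimal and exhaustive — every other superkey contains one of them.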